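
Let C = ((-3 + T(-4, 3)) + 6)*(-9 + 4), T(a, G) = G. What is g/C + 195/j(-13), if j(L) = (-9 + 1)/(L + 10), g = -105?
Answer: 613/8 ≈ 76.625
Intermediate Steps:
j(L) = -8/(10 + L)
C = -30 (C = ((-3 + 3) + 6)*(-9 + 4) = (0 + 6)*(-5) = 6*(-5) = -30)
g/C + 195/j(-13) = -105/(-30) + 195/((-8/(10 - 13))) = -105*(-1/30) + 195/((-8/(-3))) = 7/2 + 195/((-8*(-⅓))) = 7/2 + 195/(8/3) = 7/2 + 195*(3/8) = 7/2 + 585/8 = 613/8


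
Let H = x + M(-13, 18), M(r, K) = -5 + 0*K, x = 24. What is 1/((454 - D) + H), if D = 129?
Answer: 1/344 ≈ 0.0029070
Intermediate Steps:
M(r, K) = -5 (M(r, K) = -5 + 0 = -5)
H = 19 (H = 24 - 5 = 19)
1/((454 - D) + H) = 1/((454 - 1*129) + 19) = 1/((454 - 129) + 19) = 1/(325 + 19) = 1/344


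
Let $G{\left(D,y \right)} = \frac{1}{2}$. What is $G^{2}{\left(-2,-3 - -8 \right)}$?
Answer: $\frac{1}{4} \approx 0.25$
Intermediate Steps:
$G{\left(D,y \right)} = \frac{1}{2}$
$G^{2}{\left(-2,-3 - -8 \right)} = \left(\frac{1}{2}\right)^{2} = \frac{1}{4}$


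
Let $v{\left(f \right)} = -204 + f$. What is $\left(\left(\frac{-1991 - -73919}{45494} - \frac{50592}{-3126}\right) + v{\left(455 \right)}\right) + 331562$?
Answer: $\frac{3932588451979}{11851187} \approx 3.3183 \cdot 10^{5}$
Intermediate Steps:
$\left(\left(\frac{-1991 - -73919}{45494} - \frac{50592}{-3126}\right) + v{\left(455 \right)}\right) + 331562 = \left(\left(\frac{-1991 - -73919}{45494} - \frac{50592}{-3126}\right) + \left(-204 + 455\right)\right) + 331562 = \left(\left(\left(-1991 + 73919\right) \frac{1}{45494} - - \frac{8432}{521}\right) + 251\right) + 331562 = \left(\left(71928 \cdot \frac{1}{45494} + \frac{8432}{521}\right) + 251\right) + 331562 = \left(\left(\frac{35964}{22747} + \frac{8432}{521}\right) + 251\right) + 331562 = \left(\frac{210539948}{11851187} + 251\right) + 331562 = \frac{3185187885}{11851187} + 331562 = \frac{3932588451979}{11851187}$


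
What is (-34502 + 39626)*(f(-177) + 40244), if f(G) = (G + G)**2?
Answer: 848329440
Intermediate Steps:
f(G) = 4*G**2 (f(G) = (2*G)**2 = 4*G**2)
(-34502 + 39626)*(f(-177) + 40244) = (-34502 + 39626)*(4*(-177)**2 + 40244) = 5124*(4*31329 + 40244) = 5124*(125316 + 40244) = 5124*165560 = 848329440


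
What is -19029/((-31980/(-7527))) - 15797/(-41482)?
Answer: -76166857607/17007620 ≈ -4478.4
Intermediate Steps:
-19029/((-31980/(-7527))) - 15797/(-41482) = -19029/((-31980*(-1/7527))) - 15797*(-1/41482) = -19029/820/193 + 15797/41482 = -19029*193/820 + 15797/41482 = -3672597/820 + 15797/41482 = -76166857607/17007620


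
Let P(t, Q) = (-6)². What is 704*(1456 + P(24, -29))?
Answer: 1050368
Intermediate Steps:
P(t, Q) = 36
704*(1456 + P(24, -29)) = 704*(1456 + 36) = 704*1492 = 1050368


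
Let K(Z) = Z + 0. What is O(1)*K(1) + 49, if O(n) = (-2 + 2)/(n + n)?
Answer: 49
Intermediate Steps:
O(n) = 0 (O(n) = 0/((2*n)) = 0*(1/(2*n)) = 0)
K(Z) = Z
O(1)*K(1) + 49 = 0*1 + 49 = 0 + 49 = 49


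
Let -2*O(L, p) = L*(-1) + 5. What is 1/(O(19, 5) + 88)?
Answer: 1/95 ≈ 0.010526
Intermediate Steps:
O(L, p) = -5/2 + L/2 (O(L, p) = -(L*(-1) + 5)/2 = -(-L + 5)/2 = -(5 - L)/2 = -5/2 + L/2)
1/(O(19, 5) + 88) = 1/((-5/2 + (½)*19) + 88) = 1/((-5/2 + 19/2) + 88) = 1/(7 + 88) = 1/95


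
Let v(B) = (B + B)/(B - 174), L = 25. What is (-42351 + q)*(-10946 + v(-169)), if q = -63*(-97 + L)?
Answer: 141962804100/343 ≈ 4.1389e+8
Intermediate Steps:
v(B) = 2*B/(-174 + B) (v(B) = (2*B)/(-174 + B) = 2*B/(-174 + B))
q = 4536 (q = -63*(-97 + 25) = -63*(-72) = 4536)
(-42351 + q)*(-10946 + v(-169)) = (-42351 + 4536)*(-10946 + 2*(-169)/(-174 - 169)) = -37815*(-10946 + 2*(-169)/(-343)) = -37815*(-10946 + 2*(-169)*(-1/343)) = -37815*(-10946 + 338/343) = -37815*(-3754140/343) = 141962804100/343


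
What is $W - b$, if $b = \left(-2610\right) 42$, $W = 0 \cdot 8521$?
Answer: $109620$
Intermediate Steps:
$W = 0$
$b = -109620$
$W - b = 0 - -109620 = 0 + 109620 = 109620$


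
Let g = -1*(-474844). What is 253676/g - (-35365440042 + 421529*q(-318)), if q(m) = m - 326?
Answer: 4230492596041917/118711 ≈ 3.5637e+10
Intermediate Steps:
q(m) = -326 + m
g = 474844
253676/g - (-35365440042 + 421529*q(-318)) = 253676/474844 - 421529/(1/((-326 - 318) - 83898)) = 253676*(1/474844) - 421529/(1/(-644 - 83898)) = 63419/118711 - 421529/(1/(-84542)) = 63419/118711 - 421529/(-1/84542) = 63419/118711 - 421529*(-84542) = 63419/118711 + 35636904718 = 4230492596041917/118711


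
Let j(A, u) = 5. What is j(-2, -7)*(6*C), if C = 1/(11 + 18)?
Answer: 30/29 ≈ 1.0345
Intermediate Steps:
C = 1/29 ≈ 0.034483
j(-2, -7)*(6*C) = 5*(6*(1/29)) = 5*(6/29) = 30/29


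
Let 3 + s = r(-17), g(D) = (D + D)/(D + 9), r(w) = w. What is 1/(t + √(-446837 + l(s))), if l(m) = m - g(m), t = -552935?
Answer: -6082285/3363113171942 - 3*I*√6007793/3363113171942 ≈ -1.8085e-6 - 2.1864e-9*I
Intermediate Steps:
g(D) = 2*D/(9 + D) (g(D) = (2*D)/(9 + D) = 2*D/(9 + D))
s = -20 (s = -3 - 17 = -20)
l(m) = m - 2*m/(9 + m)
1/(t + √(-446837 + l(s))) = 1/(-552935 + √(-446837 - 20*(7 - 20)/(9 - 20))) = 1/(-552935 + √(-446837 - 20*(-13)/(-11))) = 1/(-552935 + √(-446837 - 20*(-1/11)*(-13))) = 1/(-552935 + √(-446837 - 260/11)) = 1/(-552935 + √(-4915467/11)) = 1/(-552935 + 3*I*√6007793/11)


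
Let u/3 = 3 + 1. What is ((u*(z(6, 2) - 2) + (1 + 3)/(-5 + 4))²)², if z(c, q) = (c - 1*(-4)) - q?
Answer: 21381376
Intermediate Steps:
z(c, q) = 4 + c - q (z(c, q) = (c + 4) - q = (4 + c) - q = 4 + c - q)
u = 12 (u = 3*(3 + 1) = 3*4 = 12)
((u*(z(6, 2) - 2) + (1 + 3)/(-5 + 4))²)² = ((12*((4 + 6 - 1*2) - 2) + (1 + 3)/(-5 + 4))²)² = ((12*((4 + 6 - 2) - 2) + 4/(-1))²)² = ((12*(8 - 2) + 4*(-1))²)² = ((12*6 - 4)²)² = ((72 - 4)²)² = (68²)² = 4624² = 21381376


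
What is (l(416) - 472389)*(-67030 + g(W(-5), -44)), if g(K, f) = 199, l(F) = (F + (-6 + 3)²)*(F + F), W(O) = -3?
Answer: 7938787659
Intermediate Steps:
l(F) = 2*F*(9 + F) (l(F) = (F + (-3)²)*(2*F) = (F + 9)*(2*F) = (9 + F)*(2*F) = 2*F*(9 + F))
(l(416) - 472389)*(-67030 + g(W(-5), -44)) = (2*416*(9 + 416) - 472389)*(-67030 + 199) = (2*416*425 - 472389)*(-66831) = (353600 - 472389)*(-66831) = -118789*(-66831) = 7938787659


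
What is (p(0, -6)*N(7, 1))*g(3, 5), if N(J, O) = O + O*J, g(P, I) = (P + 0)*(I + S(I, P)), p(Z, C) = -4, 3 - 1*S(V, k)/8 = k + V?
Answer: 3360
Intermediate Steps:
S(V, k) = 24 - 8*V - 8*k (S(V, k) = 24 - 8*(k + V) = 24 - 8*(V + k) = 24 + (-8*V - 8*k) = 24 - 8*V - 8*k)
g(P, I) = P*(24 - 8*P - 7*I) (g(P, I) = (P + 0)*(I + (24 - 8*I - 8*P)) = P*(24 - 8*P - 7*I))
N(J, O) = O + J*O
(p(0, -6)*N(7, 1))*g(3, 5) = (-4*(1 + 7))*(3*(24 - 8*3 - 7*5)) = (-4*8)*(3*(24 - 24 - 35)) = (-4*8)*(3*(-35)) = -32*(-105) = 3360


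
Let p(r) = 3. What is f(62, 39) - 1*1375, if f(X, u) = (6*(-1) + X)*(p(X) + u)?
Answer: 977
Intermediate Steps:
f(X, u) = (-6 + X)*(3 + u) (f(X, u) = (6*(-1) + X)*(3 + u) = (-6 + X)*(3 + u))
f(62, 39) - 1*1375 = (-18 - 6*39 + 3*62 + 62*39) - 1*1375 = (-18 - 234 + 186 + 2418) - 1375 = 2352 - 1375 = 977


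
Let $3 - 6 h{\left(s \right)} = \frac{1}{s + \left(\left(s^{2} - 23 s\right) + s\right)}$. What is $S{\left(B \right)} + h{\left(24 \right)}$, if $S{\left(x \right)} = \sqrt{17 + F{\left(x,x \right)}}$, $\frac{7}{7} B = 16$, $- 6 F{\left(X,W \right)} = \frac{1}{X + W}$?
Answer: $\frac{215}{432} + \frac{\sqrt{9789}}{24} \approx 4.6202$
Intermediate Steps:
$F{\left(X,W \right)} = - \frac{1}{6 \left(W + X\right)}$ ($F{\left(X,W \right)} = - \frac{1}{6 \left(X + W\right)} = - \frac{1}{6 \left(W + X\right)}$)
$B = 16$
$h{\left(s \right)} = \frac{1}{2} - \frac{1}{6 \left(s^{2} - 21 s\right)}$ ($h{\left(s \right)} = \frac{1}{2} - \frac{1}{6 \left(s + \left(\left(s^{2} - 23 s\right) + s\right)\right)} = \frac{1}{2} - \frac{1}{6 \left(s + \left(s^{2} - 22 s\right)\right)} = \frac{1}{2} - \frac{1}{6 \left(s^{2} - 21 s\right)}$)
$S{\left(x \right)} = \sqrt{17 - \frac{1}{12 x}}$ ($S{\left(x \right)} = \sqrt{17 - \frac{1}{6 x + 6 x}} = \sqrt{17 - \frac{1}{12 x}}$)
$S{\left(B \right)} + h{\left(24 \right)} = \frac{\sqrt{612 - \frac{3}{16}}}{6} + \frac{-1 - 1512 + 3 \cdot 24^{2}}{6 \cdot 24 \left(-21 + 24\right)} = \frac{\sqrt{612 - \frac{3}{16}}}{6} + \frac{1}{6} \cdot \frac{1}{24} \cdot \frac{1}{3} \left(-1 - 1512 + 3 \cdot 576\right) = \frac{\sqrt{612 - \frac{3}{16}}}{6} + \frac{1}{6} \cdot \frac{1}{24} \cdot \frac{1}{3} \left(-1 - 1512 + 1728\right) = \frac{\sqrt{\frac{9789}{16}}}{6} + \frac{1}{6} \cdot \frac{1}{24} \cdot \frac{1}{3} \cdot 215 = \frac{\frac{1}{4} \sqrt{9789}}{6} + \frac{215}{432} = \frac{\sqrt{9789}}{24} + \frac{215}{432} = \frac{215}{432} + \frac{\sqrt{9789}}{24}$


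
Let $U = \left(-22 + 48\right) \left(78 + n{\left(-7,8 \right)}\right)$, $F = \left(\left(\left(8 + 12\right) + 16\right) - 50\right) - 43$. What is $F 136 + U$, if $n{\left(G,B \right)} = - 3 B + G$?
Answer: $-6530$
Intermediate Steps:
$n{\left(G,B \right)} = G - 3 B$
$F = -57$ ($F = \left(\left(20 + 16\right) - 50\right) - 43 = \left(36 - 50\right) - 43 = -14 - 43 = -57$)
$U = 1222$ ($U = \left(-22 + 48\right) \left(78 - 31\right) = 26 \left(78 - 31\right) = 26 \cdot 47 = 1222$)
$F 136 + U = \left(-57\right) 136 + 1222 = -7752 + 1222 = -6530$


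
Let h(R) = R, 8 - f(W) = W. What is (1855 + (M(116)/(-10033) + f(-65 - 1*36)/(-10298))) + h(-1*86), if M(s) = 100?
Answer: 182770662949/103319834 ≈ 1769.0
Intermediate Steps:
f(W) = 8 - W
(1855 + (M(116)/(-10033) + f(-65 - 1*36)/(-10298))) + h(-1*86) = (1855 + (100/(-10033) + (8 - (-65 - 1*36))/(-10298))) - 1*86 = (1855 + (100*(-1/10033) + (8 - (-65 - 36))*(-1/10298))) - 86 = (1855 + (-100/10033 + (8 - 1*(-101))*(-1/10298))) - 86 = (1855 + (-100/10033 + (8 + 101)*(-1/10298))) - 86 = (1855 + (-100/10033 + 109*(-1/10298))) - 86 = (1855 + (-100/10033 - 109/10298)) - 86 = (1855 - 2123397/103319834) - 86 = 191656168673/103319834 - 86 = 182770662949/103319834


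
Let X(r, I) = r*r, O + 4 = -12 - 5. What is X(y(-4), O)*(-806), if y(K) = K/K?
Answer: -806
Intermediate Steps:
O = -21 (O = -4 + (-12 - 5) = -4 - 17 = -21)
y(K) = 1
X(r, I) = r²
X(y(-4), O)*(-806) = 1²*(-806) = 1*(-806) = -806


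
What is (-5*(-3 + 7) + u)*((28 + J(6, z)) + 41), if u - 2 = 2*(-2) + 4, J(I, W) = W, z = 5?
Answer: -1332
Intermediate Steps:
u = 2 (u = 2 + (2*(-2) + 4) = 2 + (-4 + 4) = 2 + 0 = 2)
(-5*(-3 + 7) + u)*((28 + J(6, z)) + 41) = (-5*(-3 + 7) + 2)*((28 + 5) + 41) = (-5*4 + 2)*(33 + 41) = (-20 + 2)*74 = -18*74 = -1332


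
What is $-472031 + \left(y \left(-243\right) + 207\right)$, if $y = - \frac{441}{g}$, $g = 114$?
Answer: $- \frac{17893591}{38} \approx -4.7088 \cdot 10^{5}$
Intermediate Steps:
$y = - \frac{147}{38}$ ($y = - \frac{441}{114} = \left(-441\right) \frac{1}{114} = - \frac{147}{38} \approx -3.8684$)
$-472031 + \left(y \left(-243\right) + 207\right) = -472031 + \left(\left(- \frac{147}{38}\right) \left(-243\right) + 207\right) = -472031 + \left(\frac{35721}{38} + 207\right) = -472031 + \frac{43587}{38} = - \frac{17893591}{38}$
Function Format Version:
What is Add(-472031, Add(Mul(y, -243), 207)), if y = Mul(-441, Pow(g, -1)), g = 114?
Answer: Rational(-17893591, 38) ≈ -4.7088e+5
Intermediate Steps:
y = Rational(-147, 38) (y = Mul(-441, Pow(114, -1)) = Mul(-441, Rational(1, 114)) = Rational(-147, 38) ≈ -3.8684)
Add(-472031, Add(Mul(y, -243), 207)) = Add(-472031, Add(Mul(Rational(-147, 38), -243), 207)) = Add(-472031, Add(Rational(35721, 38), 207)) = Add(-472031, Rational(43587, 38)) = Rational(-17893591, 38)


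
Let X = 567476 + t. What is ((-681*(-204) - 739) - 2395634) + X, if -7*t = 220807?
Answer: -12050618/7 ≈ -1.7215e+6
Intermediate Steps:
t = -220807/7 (t = -1/7*220807 = -220807/7 ≈ -31544.)
X = 3751525/7 (X = 567476 - 220807/7 = 3751525/7 ≈ 5.3593e+5)
((-681*(-204) - 739) - 2395634) + X = ((-681*(-204) - 739) - 2395634) + 3751525/7 = ((138924 - 739) - 2395634) + 3751525/7 = (138185 - 2395634) + 3751525/7 = -2257449 + 3751525/7 = -12050618/7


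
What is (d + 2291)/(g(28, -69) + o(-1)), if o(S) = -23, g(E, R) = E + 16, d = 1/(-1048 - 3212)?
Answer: 1394237/12780 ≈ 109.10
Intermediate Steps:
d = -1/4260 (d = 1/(-4260) = -1/4260 ≈ -0.00023474)
g(E, R) = 16 + E
(d + 2291)/(g(28, -69) + o(-1)) = (-1/4260 + 2291)/((16 + 28) - 23) = 9759659/(4260*(44 - 23)) = (9759659/4260)/21 = (9759659/4260)*(1/21) = 1394237/12780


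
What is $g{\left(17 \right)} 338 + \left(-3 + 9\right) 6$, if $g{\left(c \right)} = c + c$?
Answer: $11528$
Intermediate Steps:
$g{\left(c \right)} = 2 c$
$g{\left(17 \right)} 338 + \left(-3 + 9\right) 6 = 2 \cdot 17 \cdot 338 + \left(-3 + 9\right) 6 = 34 \cdot 338 + 6 \cdot 6 = 11492 + 36 = 11528$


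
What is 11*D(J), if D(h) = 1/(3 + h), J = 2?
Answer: 11/5 ≈ 2.2000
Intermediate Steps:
11*D(J) = 11/(3 + 2) = 11/5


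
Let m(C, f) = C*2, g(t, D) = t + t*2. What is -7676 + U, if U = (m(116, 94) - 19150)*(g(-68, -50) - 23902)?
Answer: 456029632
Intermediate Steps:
g(t, D) = 3*t (g(t, D) = t + 2*t = 3*t)
m(C, f) = 2*C
U = 456037308 (U = (2*116 - 19150)*(3*(-68) - 23902) = (232 - 19150)*(-204 - 23902) = -18918*(-24106) = 456037308)
-7676 + U = -7676 + 456037308 = 456029632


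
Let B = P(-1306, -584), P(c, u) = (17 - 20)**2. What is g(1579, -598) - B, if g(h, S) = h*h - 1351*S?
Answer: 3301130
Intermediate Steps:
P(c, u) = 9 (P(c, u) = (-3)**2 = 9)
g(h, S) = h**2 - 1351*S
B = 9
g(1579, -598) - B = (1579**2 - 1351*(-598)) - 1*9 = (2493241 + 807898) - 9 = 3301139 - 9 = 3301130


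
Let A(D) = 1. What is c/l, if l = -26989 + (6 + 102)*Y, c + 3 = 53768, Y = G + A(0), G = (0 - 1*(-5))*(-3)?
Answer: -53765/28501 ≈ -1.8864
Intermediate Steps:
G = -15 (G = (0 + 5)*(-3) = 5*(-3) = -15)
Y = -14 (Y = -15 + 1 = -14)
c = 53765 (c = -3 + 53768 = 53765)
l = -28501 (l = -26989 + (6 + 102)*(-14) = -26989 + 108*(-14) = -26989 - 1512 = -28501)
c/l = 53765/(-28501) = 53765*(-1/28501) = -53765/28501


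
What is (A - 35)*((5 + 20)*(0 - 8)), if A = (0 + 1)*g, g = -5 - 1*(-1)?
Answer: 7800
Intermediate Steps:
g = -4 (g = -5 + 1 = -4)
A = -4 (A = (0 + 1)*(-4) = 1*(-4) = -4)
(A - 35)*((5 + 20)*(0 - 8)) = (-4 - 35)*((5 + 20)*(0 - 8)) = -975*(-8) = -39*(-200) = 7800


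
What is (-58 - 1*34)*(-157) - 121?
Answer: 14323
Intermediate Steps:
(-58 - 1*34)*(-157) - 121 = (-58 - 34)*(-157) - 121 = -92*(-157) - 121 = 14444 - 121 = 14323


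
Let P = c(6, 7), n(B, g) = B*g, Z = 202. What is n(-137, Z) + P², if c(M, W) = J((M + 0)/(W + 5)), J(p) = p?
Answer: -110695/4 ≈ -27674.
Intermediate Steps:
c(M, W) = M/(5 + W) (c(M, W) = (M + 0)/(W + 5) = M/(5 + W))
P = ½ (P = 6/(5 + 7) = 6/12 = 6*(1/12) = ½ ≈ 0.50000)
n(-137, Z) + P² = -137*202 + (½)² = -27674 + ¼ = -110695/4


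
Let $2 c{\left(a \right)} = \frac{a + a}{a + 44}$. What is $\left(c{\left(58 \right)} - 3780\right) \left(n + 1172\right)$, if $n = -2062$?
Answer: $\frac{171548390}{51} \approx 3.3637 \cdot 10^{6}$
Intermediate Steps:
$c{\left(a \right)} = \frac{a}{44 + a}$ ($c{\left(a \right)} = \frac{\left(a + a\right) \frac{1}{a + 44}}{2} = \frac{2 a \frac{1}{44 + a}}{2} = \frac{a}{44 + a}$)
$\left(c{\left(58 \right)} - 3780\right) \left(n + 1172\right) = \left(\frac{58}{44 + 58} - 3780\right) \left(-2062 + 1172\right) = \left(\frac{58}{102} - 3780\right) \left(-890\right) = \left(58 \cdot \frac{1}{102} - 3780\right) \left(-890\right) = \left(\frac{29}{51} - 3780\right) \left(-890\right) = \left(- \frac{192751}{51}\right) \left(-890\right) = \frac{171548390}{51}$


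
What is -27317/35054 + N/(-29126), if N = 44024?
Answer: -1169426119/510491402 ≈ -2.2908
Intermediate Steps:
-27317/35054 + N/(-29126) = -27317/35054 + 44024/(-29126) = -27317*1/35054 + 44024*(-1/29126) = -27317/35054 - 22012/14563 = -1169426119/510491402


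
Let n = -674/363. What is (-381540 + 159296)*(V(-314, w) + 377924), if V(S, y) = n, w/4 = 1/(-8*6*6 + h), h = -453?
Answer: -2771700650552/33 ≈ -8.3991e+10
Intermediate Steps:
w = -4/741 (w = 4/(-8*6*6 - 453) = 4/(-48*6 - 453) = 4/(-288 - 453) = 4/(-741) = 4*(-1/741) = -4/741 ≈ -0.0053981)
n = -674/363 (n = -674*1/363 = -674/363 ≈ -1.8567)
V(S, y) = -674/363
(-381540 + 159296)*(V(-314, w) + 377924) = (-381540 + 159296)*(-674/363 + 377924) = -222244*137185738/363 = -2771700650552/33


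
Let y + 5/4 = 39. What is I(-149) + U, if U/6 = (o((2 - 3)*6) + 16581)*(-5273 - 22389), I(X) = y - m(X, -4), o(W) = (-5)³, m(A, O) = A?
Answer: -10924940181/4 ≈ -2.7312e+9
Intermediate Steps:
y = 151/4 (y = -5/4 + 39 = 151/4 ≈ 37.750)
o(W) = -125
I(X) = 151/4 - X
U = -2731235232 (U = 6*((-125 + 16581)*(-5273 - 22389)) = 6*(16456*(-27662)) = 6*(-455205872) = -2731235232)
I(-149) + U = (151/4 - 1*(-149)) - 2731235232 = (151/4 + 149) - 2731235232 = 747/4 - 2731235232 = -10924940181/4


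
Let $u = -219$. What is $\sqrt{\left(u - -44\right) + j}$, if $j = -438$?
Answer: $i \sqrt{613} \approx 24.759 i$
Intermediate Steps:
$\sqrt{\left(u - -44\right) + j} = \sqrt{\left(-219 - -44\right) - 438} = \sqrt{\left(-219 + 44\right) - 438} = \sqrt{-175 - 438} = \sqrt{-613} = i \sqrt{613}$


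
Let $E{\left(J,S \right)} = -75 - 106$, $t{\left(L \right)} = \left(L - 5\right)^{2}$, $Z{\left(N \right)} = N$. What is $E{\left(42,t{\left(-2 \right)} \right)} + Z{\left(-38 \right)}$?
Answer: $-219$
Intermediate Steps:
$t{\left(L \right)} = \left(-5 + L\right)^{2}$
$E{\left(J,S \right)} = -181$
$E{\left(42,t{\left(-2 \right)} \right)} + Z{\left(-38 \right)} = -181 - 38 = -219$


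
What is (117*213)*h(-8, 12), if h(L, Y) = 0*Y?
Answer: 0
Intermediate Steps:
h(L, Y) = 0
(117*213)*h(-8, 12) = (117*213)*0 = 24921*0 = 0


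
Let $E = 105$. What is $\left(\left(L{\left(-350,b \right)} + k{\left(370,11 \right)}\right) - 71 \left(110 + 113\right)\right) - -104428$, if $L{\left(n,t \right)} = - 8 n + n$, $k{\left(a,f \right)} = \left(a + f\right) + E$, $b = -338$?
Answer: $91531$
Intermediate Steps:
$k{\left(a,f \right)} = 105 + a + f$ ($k{\left(a,f \right)} = \left(a + f\right) + 105 = 105 + a + f$)
$L{\left(n,t \right)} = - 7 n$
$\left(\left(L{\left(-350,b \right)} + k{\left(370,11 \right)}\right) - 71 \left(110 + 113\right)\right) - -104428 = \left(\left(\left(-7\right) \left(-350\right) + \left(105 + 370 + 11\right)\right) - 71 \left(110 + 113\right)\right) - -104428 = \left(\left(2450 + 486\right) - 15833\right) + 104428 = \left(2936 - 15833\right) + 104428 = -12897 + 104428 = 91531$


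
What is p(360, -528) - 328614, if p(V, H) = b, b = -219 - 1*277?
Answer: -329110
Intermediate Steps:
b = -496 (b = -219 - 277 = -496)
p(V, H) = -496
p(360, -528) - 328614 = -496 - 328614 = -329110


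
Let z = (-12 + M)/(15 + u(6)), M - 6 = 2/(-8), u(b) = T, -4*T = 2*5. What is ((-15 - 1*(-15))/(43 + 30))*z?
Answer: 0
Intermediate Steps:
T = -5/2 ≈ -2.5000
u(b) = -5/2
M = 23/4 (M = 6 + 2/(-8) = 6 + 2*(-⅛) = 6 - ¼ = 23/4 ≈ 5.7500)
z = -½ (z = (-12 + 23/4)/(15 - 5/2) = -25/(4*25/2) = -25/4*2/25 = -½ ≈ -0.50000)
((-15 - 1*(-15))/(43 + 30))*z = ((-15 - 1*(-15))/(43 + 30))*(-½) = ((-15 + 15)/73)*(-½) = ((1/73)*0)*(-½) = 0*(-½) = 0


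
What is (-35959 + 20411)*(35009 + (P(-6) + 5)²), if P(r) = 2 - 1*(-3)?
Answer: -545874732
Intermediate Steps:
P(r) = 5 (P(r) = 2 + 3 = 5)
(-35959 + 20411)*(35009 + (P(-6) + 5)²) = (-35959 + 20411)*(35009 + (5 + 5)²) = -15548*(35009 + 10²) = -15548*(35009 + 100) = -15548*35109 = -545874732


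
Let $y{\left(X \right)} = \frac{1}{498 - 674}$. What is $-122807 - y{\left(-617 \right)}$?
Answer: $- \frac{21614031}{176} \approx -1.2281 \cdot 10^{5}$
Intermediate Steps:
$y{\left(X \right)} = - \frac{1}{176}$ ($y{\left(X \right)} = \frac{1}{-176} = - \frac{1}{176}$)
$-122807 - y{\left(-617 \right)} = -122807 - - \frac{1}{176} = -122807 + \frac{1}{176} = - \frac{21614031}{176}$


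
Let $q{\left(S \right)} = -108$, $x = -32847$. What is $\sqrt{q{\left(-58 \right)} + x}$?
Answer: $13 i \sqrt{195} \approx 181.54 i$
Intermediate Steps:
$\sqrt{q{\left(-58 \right)} + x} = \sqrt{-108 - 32847} = \sqrt{-32955} = 13 i \sqrt{195}$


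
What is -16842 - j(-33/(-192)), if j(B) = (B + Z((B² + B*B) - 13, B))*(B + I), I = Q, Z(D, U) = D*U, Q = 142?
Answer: -138833259441/8388608 ≈ -16550.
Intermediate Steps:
I = 142
j(B) = (142 + B)*(B + B*(-13 + 2*B²)) (j(B) = (B + ((B² + B*B) - 13)*B)*(B + 142) = (B + ((B² + B²) - 13)*B)*(142 + B) = (B + (2*B² - 13)*B)*(142 + B) = (B + (-13 + 2*B²)*B)*(142 + B) = (B + B*(-13 + 2*B²))*(142 + B) = (142 + B)*(B + B*(-13 + 2*B²)))
-16842 - j(-33/(-192)) = -16842 - 2*(-33/(-192))*(-852 + (-33/(-192))³ - (-198)/(-192) + 142*(-33/(-192))²) = -16842 - 2*(-33*(-1/192))*(-852 + (-33*(-1/192))³ - (-198)*(-1)/192 + 142*(-33*(-1/192))²) = -16842 - 2*11*(-852 + (11/64)³ - 6*11/64 + 142*(11/64)²)/64 = -16842 - 2*11*(-852 + 1331/262144 - 33/32 + 142*(121/4096))/64 = -16842 - 2*11*(-852 + 1331/262144 - 33/32 + 8591/2048)/64 = -16842 - 2*11*(-222516045)/(64*262144) = -16842 - 1*(-2447676495/8388608) = -16842 + 2447676495/8388608 = -138833259441/8388608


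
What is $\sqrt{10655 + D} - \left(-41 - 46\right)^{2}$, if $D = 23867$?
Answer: $-7569 + \sqrt{34522} \approx -7383.2$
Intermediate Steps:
$\sqrt{10655 + D} - \left(-41 - 46\right)^{2} = \sqrt{10655 + 23867} - \left(-41 - 46\right)^{2} = \sqrt{34522} - \left(-87\right)^{2} = \sqrt{34522} - 7569 = -7569 + \sqrt{34522}$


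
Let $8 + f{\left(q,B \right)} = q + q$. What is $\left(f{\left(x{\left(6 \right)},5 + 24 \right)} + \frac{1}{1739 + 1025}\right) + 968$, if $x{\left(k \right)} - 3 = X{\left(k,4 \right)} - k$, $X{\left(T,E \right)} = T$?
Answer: $\frac{2670025}{2764} \approx 966.0$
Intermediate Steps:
$x{\left(k \right)} = 3$ ($x{\left(k \right)} = 3 + \left(k - k\right) = 3 + 0 = 3$)
$f{\left(q,B \right)} = -8 + 2 q$ ($f{\left(q,B \right)} = -8 + \left(q + q\right) = -8 + 2 q$)
$\left(f{\left(x{\left(6 \right)},5 + 24 \right)} + \frac{1}{1739 + 1025}\right) + 968 = \left(\left(-8 + 2 \cdot 3\right) + \frac{1}{1739 + 1025}\right) + 968 = \left(\left(-8 + 6\right) + \frac{1}{2764}\right) + 968 = \left(-2 + \frac{1}{2764}\right) + 968 = - \frac{5527}{2764} + 968 = \frac{2670025}{2764}$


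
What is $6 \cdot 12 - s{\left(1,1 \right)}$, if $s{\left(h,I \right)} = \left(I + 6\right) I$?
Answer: $65$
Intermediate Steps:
$s{\left(h,I \right)} = I \left(6 + I\right)$ ($s{\left(h,I \right)} = \left(6 + I\right) I = I \left(6 + I\right)$)
$6 \cdot 12 - s{\left(1,1 \right)} = 6 \cdot 12 - 1 \left(6 + 1\right) = 72 - 1 \cdot 7 = 72 - 7 = 65$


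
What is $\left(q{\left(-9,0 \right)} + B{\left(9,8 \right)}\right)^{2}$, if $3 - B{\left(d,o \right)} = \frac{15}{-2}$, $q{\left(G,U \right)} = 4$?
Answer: $\frac{841}{4} \approx 210.25$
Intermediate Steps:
$B{\left(d,o \right)} = \frac{21}{2}$ ($B{\left(d,o \right)} = 3 - \frac{15}{-2} = 3 - 15 \left(- \frac{1}{2}\right) = 3 - - \frac{15}{2} = 3 + \frac{15}{2} = \frac{21}{2}$)
$\left(q{\left(-9,0 \right)} + B{\left(9,8 \right)}\right)^{2} = \left(4 + \frac{21}{2}\right)^{2} = \left(\frac{29}{2}\right)^{2} = \frac{841}{4}$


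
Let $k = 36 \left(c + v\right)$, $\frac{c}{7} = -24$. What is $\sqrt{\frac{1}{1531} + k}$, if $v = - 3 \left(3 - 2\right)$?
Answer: $\frac{i \sqrt{14429422385}}{1531} \approx 78.46 i$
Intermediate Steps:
$c = -168$ ($c = 7 \left(-24\right) = -168$)
$v = -3$ ($v = \left(-3\right) 1 = -3$)
$k = -6156$ ($k = 36 \left(-168 - 3\right) = 36 \left(-171\right) = -6156$)
$\sqrt{\frac{1}{1531} + k} = \sqrt{\frac{1}{1531} - 6156} = \sqrt{- \frac{9424835}{1531}} = \frac{i \sqrt{14429422385}}{1531}$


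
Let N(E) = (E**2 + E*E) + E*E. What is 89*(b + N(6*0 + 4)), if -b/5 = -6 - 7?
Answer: 10057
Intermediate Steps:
b = 65 (b = -5*(-6 - 7) = -5*(-13) = 65)
N(E) = 3*E**2 (N(E) = (E**2 + E**2) + E**2 = 2*E**2 + E**2 = 3*E**2)
89*(b + N(6*0 + 4)) = 89*(65 + 3*(6*0 + 4)**2) = 89*(65 + 3*(0 + 4)**2) = 89*(65 + 3*4**2) = 89*(65 + 3*16) = 89*(65 + 48) = 89*113 = 10057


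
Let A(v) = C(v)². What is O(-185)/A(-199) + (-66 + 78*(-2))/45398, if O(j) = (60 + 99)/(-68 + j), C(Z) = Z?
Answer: -1115724024/227422484047 ≈ -0.0049060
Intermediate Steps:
A(v) = v²
O(j) = 159/(-68 + j)
O(-185)/A(-199) + (-66 + 78*(-2))/45398 = (159/(-68 - 185))/((-199)²) + (-66 + 78*(-2))/45398 = (159/(-253))/39601 + (-66 - 156)*(1/45398) = (159*(-1/253))*(1/39601) - 222*1/45398 = -159/253*1/39601 - 111/22699 = -159/10019053 - 111/22699 = -1115724024/227422484047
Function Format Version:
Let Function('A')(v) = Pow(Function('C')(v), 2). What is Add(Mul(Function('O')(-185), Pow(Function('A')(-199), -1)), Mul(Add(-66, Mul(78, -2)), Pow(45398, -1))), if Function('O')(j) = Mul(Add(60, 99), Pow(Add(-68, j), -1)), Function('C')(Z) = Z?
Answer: Rational(-1115724024, 227422484047) ≈ -0.0049060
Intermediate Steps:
Function('A')(v) = Pow(v, 2)
Function('O')(j) = Mul(159, Pow(Add(-68, j), -1))
Add(Mul(Function('O')(-185), Pow(Function('A')(-199), -1)), Mul(Add(-66, Mul(78, -2)), Pow(45398, -1))) = Add(Mul(Mul(159, Pow(Add(-68, -185), -1)), Pow(Pow(-199, 2), -1)), Mul(Add(-66, Mul(78, -2)), Pow(45398, -1))) = Add(Mul(Mul(159, Pow(-253, -1)), Pow(39601, -1)), Mul(Add(-66, -156), Rational(1, 45398))) = Add(Mul(Mul(159, Rational(-1, 253)), Rational(1, 39601)), Mul(-222, Rational(1, 45398))) = Add(Mul(Rational(-159, 253), Rational(1, 39601)), Rational(-111, 22699)) = Add(Rational(-159, 10019053), Rational(-111, 22699)) = Rational(-1115724024, 227422484047)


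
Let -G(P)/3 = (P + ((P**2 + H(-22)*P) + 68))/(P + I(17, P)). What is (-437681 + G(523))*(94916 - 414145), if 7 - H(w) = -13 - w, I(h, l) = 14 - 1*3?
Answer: 12478708217434/89 ≈ 1.4021e+11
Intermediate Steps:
I(h, l) = 11 (I(h, l) = 14 - 3 = 11)
H(w) = 20 + w (H(w) = 7 - (-13 - w) = 7 + (13 + w) = 20 + w)
G(P) = -3*(68 + P**2 - P)/(11 + P) (G(P) = -3*(P + ((P**2 + (20 - 22)*P) + 68))/(P + 11) = -3*(P + ((P**2 - 2*P) + 68))/(11 + P) = -3*(P + (68 + P**2 - 2*P))/(11 + P) = -3*(68 + P**2 - P)/(11 + P))
(-437681 + G(523))*(94916 - 414145) = (-437681 + 3*(-68 + 523 - 1*523**2)/(11 + 523))*(94916 - 414145) = (-437681 + 3*(-68 + 523 - 1*273529)/534)*(-319229) = (-437681 + 3*(1/534)*(-68 + 523 - 273529))*(-319229) = (-437681 + 3*(1/534)*(-273074))*(-319229) = (-437681 - 136537/89)*(-319229) = -39090146/89*(-319229) = 12478708217434/89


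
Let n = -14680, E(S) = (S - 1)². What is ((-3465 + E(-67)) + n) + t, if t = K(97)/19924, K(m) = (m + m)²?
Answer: -67338692/4981 ≈ -13519.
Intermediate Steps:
K(m) = 4*m² (K(m) = (2*m)² = 4*m²)
E(S) = (-1 + S)²
t = 9409/4981 (t = (4*97²)/19924 = (4*9409)*(1/19924) = 37636*(1/19924) = 9409/4981 ≈ 1.8890)
((-3465 + E(-67)) + n) + t = ((-3465 + (-1 - 67)²) - 14680) + 9409/4981 = ((-3465 + (-68)²) - 14680) + 9409/4981 = ((-3465 + 4624) - 14680) + 9409/4981 = (1159 - 14680) + 9409/4981 = -13521 + 9409/4981 = -67338692/4981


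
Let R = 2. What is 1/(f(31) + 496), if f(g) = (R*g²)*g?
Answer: 1/60078 ≈ 1.6645e-5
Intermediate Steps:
f(g) = 2*g³ (f(g) = (2*g²)*g = 2*g³)
1/(f(31) + 496) = 1/(2*31³ + 496) = 1/(2*29791 + 496) = 1/(59582 + 496) = 1/60078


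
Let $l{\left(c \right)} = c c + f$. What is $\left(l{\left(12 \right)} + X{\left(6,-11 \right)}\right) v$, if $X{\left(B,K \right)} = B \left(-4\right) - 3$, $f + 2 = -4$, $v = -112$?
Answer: $-12432$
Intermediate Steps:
$f = -6$ ($f = -2 - 4 = -6$)
$l{\left(c \right)} = -6 + c^{2}$ ($l{\left(c \right)} = c c - 6 = c^{2} - 6 = -6 + c^{2}$)
$X{\left(B,K \right)} = -3 - 4 B$ ($X{\left(B,K \right)} = - 4 B - 3 = -3 - 4 B$)
$\left(l{\left(12 \right)} + X{\left(6,-11 \right)}\right) v = \left(\left(-6 + 12^{2}\right) - 27\right) \left(-112\right) = \left(\left(-6 + 144\right) - 27\right) \left(-112\right) = \left(138 - 27\right) \left(-112\right) = 111 \left(-112\right) = -12432$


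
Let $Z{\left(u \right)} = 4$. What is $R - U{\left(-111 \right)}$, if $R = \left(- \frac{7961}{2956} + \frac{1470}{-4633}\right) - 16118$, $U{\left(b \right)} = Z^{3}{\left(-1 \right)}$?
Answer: $- \frac{221656113569}{13695148} \approx -16185.0$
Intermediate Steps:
$U{\left(b \right)} = 64$ ($U{\left(b \right)} = 4^{3} = 64$)
$R = - \frac{220779624097}{13695148}$ ($R = \left(\left(-7961\right) \frac{1}{2956} + 1470 \left(- \frac{1}{4633}\right)\right) - 16118 = \left(- \frac{7961}{2956} - \frac{1470}{4633}\right) - 16118 = - \frac{41228633}{13695148} - 16118 = - \frac{220779624097}{13695148} \approx -16121.0$)
$R - U{\left(-111 \right)} = - \frac{220779624097}{13695148} - 64 = - \frac{221656113569}{13695148}$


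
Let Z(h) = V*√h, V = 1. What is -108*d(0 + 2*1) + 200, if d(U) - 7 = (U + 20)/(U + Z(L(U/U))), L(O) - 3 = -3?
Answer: -1744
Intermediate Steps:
L(O) = 0 (L(O) = 3 - 3 = 0)
Z(h) = √h (Z(h) = 1*√h = √h)
d(U) = 7 + (20 + U)/U (d(U) = 7 + (U + 20)/(U + √0) = 7 + (20 + U)/(U + 0) = 7 + (20 + U)/U)
-108*d(0 + 2*1) + 200 = -108*(8 + 20/(0 + 2*1)) + 200 = -108*(8 + 20/(0 + 2)) + 200 = -108*(8 + 20/2) + 200 = -108*(8 + 20*(½)) + 200 = -108*(8 + 10) + 200 = -108*18 + 200 = -1944 + 200 = -1744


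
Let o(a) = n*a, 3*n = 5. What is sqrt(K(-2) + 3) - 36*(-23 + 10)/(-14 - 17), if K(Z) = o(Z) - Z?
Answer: -468/31 + sqrt(15)/3 ≈ -13.806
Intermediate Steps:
n = 5/3 (n = (1/3)*5 = 5/3 ≈ 1.6667)
o(a) = 5*a/3
K(Z) = 2*Z/3 (K(Z) = 5*Z/3 - Z = 2*Z/3)
sqrt(K(-2) + 3) - 36*(-23 + 10)/(-14 - 17) = sqrt((2/3)*(-2) + 3) - 36*(-23 + 10)/(-14 - 17) = sqrt(-4/3 + 3) - (-468)/(-31) = sqrt(5/3) - (-468)*(-1)/31 = sqrt(15)/3 - 36*13/31 = sqrt(15)/3 - 468/31 = -468/31 + sqrt(15)/3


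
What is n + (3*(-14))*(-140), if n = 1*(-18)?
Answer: 5862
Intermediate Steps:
n = -18
n + (3*(-14))*(-140) = -18 + (3*(-14))*(-140) = -18 - 42*(-140) = -18 + 5880 = 5862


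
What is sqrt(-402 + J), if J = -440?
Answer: I*sqrt(842) ≈ 29.017*I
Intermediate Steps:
sqrt(-402 + J) = sqrt(-402 - 440) = sqrt(-842) = I*sqrt(842)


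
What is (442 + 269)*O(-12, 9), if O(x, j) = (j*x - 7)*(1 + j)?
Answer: -817650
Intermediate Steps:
O(x, j) = (1 + j)*(-7 + j*x) (O(x, j) = (-7 + j*x)*(1 + j) = (1 + j)*(-7 + j*x))
(442 + 269)*O(-12, 9) = (442 + 269)*(-7 - 7*9 + 9*(-12) - 12*9²) = 711*(-7 - 63 - 108 - 12*81) = 711*(-7 - 63 - 108 - 972) = 711*(-1150) = -817650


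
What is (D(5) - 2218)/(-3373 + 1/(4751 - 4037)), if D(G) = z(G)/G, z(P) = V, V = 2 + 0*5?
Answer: 7916832/12041605 ≈ 0.65746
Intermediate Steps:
V = 2 (V = 2 + 0 = 2)
z(P) = 2
D(G) = 2/G
(D(5) - 2218)/(-3373 + 1/(4751 - 4037)) = (2/5 - 2218)/(-3373 + 1/(4751 - 4037)) = (2*(⅕) - 2218)/(-3373 + 1/714) = (⅖ - 2218)/(-3373 + 1/714) = -11088/(5*(-2408321/714)) = -11088/5*(-714/2408321) = 7916832/12041605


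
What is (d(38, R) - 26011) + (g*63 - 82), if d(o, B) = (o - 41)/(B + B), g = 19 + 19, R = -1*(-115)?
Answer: -5450773/230 ≈ -23699.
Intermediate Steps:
R = 115
g = 38
d(o, B) = (-41 + o)/(2*B) (d(o, B) = (-41 + o)/((2*B)) = (-41 + o)*(1/(2*B)) = (-41 + o)/(2*B))
(d(38, R) - 26011) + (g*63 - 82) = ((½)*(-41 + 38)/115 - 26011) + (38*63 - 82) = ((½)*(1/115)*(-3) - 26011) + (2394 - 82) = (-3/230 - 26011) + 2312 = -5982533/230 + 2312 = -5450773/230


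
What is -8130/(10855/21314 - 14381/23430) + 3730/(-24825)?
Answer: 2519742857150867/32386685070 ≈ 77802.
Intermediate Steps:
-8130/(10855/21314 - 14381/23430) + 3730/(-24825) = -8130/(10855*(1/21314) - 14381*1/23430) + 3730*(-1/24825) = -8130/(10855/21314 - 14381/23430) - 746/4965 = -8130/(-13045996/124846755) - 746/4965 = -8130*(-124846755/13045996) - 746/4965 = 507502059075/6522998 - 746/4965 = 2519742857150867/32386685070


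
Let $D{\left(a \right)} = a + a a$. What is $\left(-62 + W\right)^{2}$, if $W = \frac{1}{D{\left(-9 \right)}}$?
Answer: $\frac{19918369}{5184} \approx 3842.3$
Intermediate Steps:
$D{\left(a \right)} = a + a^{2}$
$W = \frac{1}{72}$ ($W = \frac{1}{\left(-9\right) \left(1 - 9\right)} = \frac{1}{\left(-9\right) \left(-8\right)} = \frac{1}{72} \approx 0.013889$)
$\left(-62 + W\right)^{2} = \left(-62 + \frac{1}{72}\right)^{2} = \left(- \frac{4463}{72}\right)^{2} = \frac{19918369}{5184}$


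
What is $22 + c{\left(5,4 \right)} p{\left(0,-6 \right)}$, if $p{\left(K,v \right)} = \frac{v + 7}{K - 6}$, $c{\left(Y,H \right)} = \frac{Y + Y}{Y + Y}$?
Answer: $\frac{131}{6} \approx 21.833$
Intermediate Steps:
$c{\left(Y,H \right)} = 1$ ($c{\left(Y,H \right)} = \frac{2 Y}{2 Y} = 2 Y \frac{1}{2 Y} = 1$)
$p{\left(K,v \right)} = \frac{7 + v}{-6 + K}$
$22 + c{\left(5,4 \right)} p{\left(0,-6 \right)} = 22 + 1 \frac{7 - 6}{-6 + 0} = 22 + 1 \frac{1}{-6} \cdot 1 = 22 + 1 \left(\left(- \frac{1}{6}\right) 1\right) = 22 + 1 \left(- \frac{1}{6}\right) = 22 - \frac{1}{6} = \frac{131}{6}$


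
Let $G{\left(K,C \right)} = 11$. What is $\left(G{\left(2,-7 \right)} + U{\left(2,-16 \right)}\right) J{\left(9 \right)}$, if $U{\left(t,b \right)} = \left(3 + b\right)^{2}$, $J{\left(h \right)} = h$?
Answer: $1620$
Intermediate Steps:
$\left(G{\left(2,-7 \right)} + U{\left(2,-16 \right)}\right) J{\left(9 \right)} = \left(11 + \left(3 - 16\right)^{2}\right) 9 = \left(11 + \left(-13\right)^{2}\right) 9 = \left(11 + 169\right) 9 = 180 \cdot 9 = 1620$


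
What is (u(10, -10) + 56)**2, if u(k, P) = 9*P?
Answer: 1156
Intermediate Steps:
(u(10, -10) + 56)**2 = (9*(-10) + 56)**2 = (-90 + 56)**2 = (-34)**2 = 1156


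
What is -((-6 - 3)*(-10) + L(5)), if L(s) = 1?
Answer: -91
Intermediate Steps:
-((-6 - 3)*(-10) + L(5)) = -((-6 - 3)*(-10) + 1) = -(-9*(-10) + 1) = -(90 + 1) = -1*91 = -91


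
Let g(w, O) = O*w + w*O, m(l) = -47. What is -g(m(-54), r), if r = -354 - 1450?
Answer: -169576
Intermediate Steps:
r = -1804
g(w, O) = 2*O*w (g(w, O) = O*w + O*w = 2*O*w)
-g(m(-54), r) = -2*(-1804)*(-47) = -1*169576 = -169576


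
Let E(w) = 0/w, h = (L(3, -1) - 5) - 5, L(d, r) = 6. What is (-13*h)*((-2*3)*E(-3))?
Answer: 0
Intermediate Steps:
h = -4 (h = (6 - 5) - 5 = 1 - 5 = -4)
E(w) = 0
(-13*h)*((-2*3)*E(-3)) = (-13*(-4))*(-2*3*0) = 52*(-6*0) = 52*0 = 0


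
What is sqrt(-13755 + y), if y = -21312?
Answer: I*sqrt(35067) ≈ 187.26*I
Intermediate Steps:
sqrt(-13755 + y) = sqrt(-13755 - 21312) = sqrt(-35067) = I*sqrt(35067)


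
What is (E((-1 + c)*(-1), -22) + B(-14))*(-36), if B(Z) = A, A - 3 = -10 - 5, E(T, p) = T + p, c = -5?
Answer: 1008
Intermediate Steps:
A = -12 (A = 3 + (-10 - 5) = 3 - 15 = -12)
B(Z) = -12
(E((-1 + c)*(-1), -22) + B(-14))*(-36) = (((-1 - 5)*(-1) - 22) - 12)*(-36) = ((-6*(-1) - 22) - 12)*(-36) = ((6 - 22) - 12)*(-36) = (-16 - 12)*(-36) = -28*(-36) = 1008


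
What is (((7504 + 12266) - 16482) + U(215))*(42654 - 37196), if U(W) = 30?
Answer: 18109644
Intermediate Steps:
(((7504 + 12266) - 16482) + U(215))*(42654 - 37196) = (((7504 + 12266) - 16482) + 30)*(42654 - 37196) = ((19770 - 16482) + 30)*5458 = (3288 + 30)*5458 = 3318*5458 = 18109644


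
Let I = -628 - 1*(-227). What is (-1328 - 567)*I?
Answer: 759895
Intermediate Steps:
I = -401 (I = -628 + 227 = -401)
(-1328 - 567)*I = (-1328 - 567)*(-401) = -1895*(-401) = 759895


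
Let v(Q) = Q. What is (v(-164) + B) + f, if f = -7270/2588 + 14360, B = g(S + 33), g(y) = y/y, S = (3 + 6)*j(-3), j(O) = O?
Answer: 18367283/1294 ≈ 14194.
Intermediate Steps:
S = -27 (S = (3 + 6)*(-3) = 9*(-3) = -27)
g(y) = 1
B = 1
f = 18578205/1294 (f = -7270*1/2588 + 14360 = -3635/1294 + 14360 = 18578205/1294 ≈ 14357.)
(v(-164) + B) + f = (-164 + 1) + 18578205/1294 = -163 + 18578205/1294 = 18367283/1294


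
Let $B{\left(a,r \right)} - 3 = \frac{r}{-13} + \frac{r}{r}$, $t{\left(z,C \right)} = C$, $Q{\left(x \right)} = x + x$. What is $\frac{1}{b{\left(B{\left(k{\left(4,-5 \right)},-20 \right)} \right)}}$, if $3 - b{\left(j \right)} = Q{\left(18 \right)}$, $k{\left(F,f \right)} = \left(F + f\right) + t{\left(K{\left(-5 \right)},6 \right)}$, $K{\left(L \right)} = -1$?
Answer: $- \frac{1}{33} \approx -0.030303$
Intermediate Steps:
$Q{\left(x \right)} = 2 x$
$k{\left(F,f \right)} = 6 + F + f$ ($k{\left(F,f \right)} = \left(F + f\right) + 6 = 6 + F + f$)
$B{\left(a,r \right)} = 4 - \frac{r}{13}$ ($B{\left(a,r \right)} = 3 + \left(\frac{r}{-13} + \frac{r}{r}\right) = 3 + \left(r \left(- \frac{1}{13}\right) + 1\right) = 3 - \left(-1 + \frac{r}{13}\right) = 4 - \frac{r}{13}$)
$b{\left(j \right)} = -33$ ($b{\left(j \right)} = 3 - 2 \cdot 18 = 3 - 36 = -33$)
$\frac{1}{b{\left(B{\left(k{\left(4,-5 \right)},-20 \right)} \right)}} = \frac{1}{-33} = - \frac{1}{33}$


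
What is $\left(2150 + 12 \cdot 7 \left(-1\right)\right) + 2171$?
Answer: $4237$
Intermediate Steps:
$\left(2150 + 12 \cdot 7 \left(-1\right)\right) + 2171 = \left(2150 + 84 \left(-1\right)\right) + 2171 = \left(2150 - 84\right) + 2171 = 2066 + 2171 = 4237$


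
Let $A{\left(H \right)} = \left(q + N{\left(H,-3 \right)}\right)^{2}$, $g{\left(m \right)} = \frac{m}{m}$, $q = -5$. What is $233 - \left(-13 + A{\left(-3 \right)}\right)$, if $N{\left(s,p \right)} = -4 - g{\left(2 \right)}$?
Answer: $146$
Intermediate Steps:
$g{\left(m \right)} = 1$
$N{\left(s,p \right)} = -5$ ($N{\left(s,p \right)} = -4 - 1 = -5$)
$A{\left(H \right)} = 100$ ($A{\left(H \right)} = \left(-5 - 5\right)^{2} = \left(-10\right)^{2} = 100$)
$233 - \left(-13 + A{\left(-3 \right)}\right) = 233 + \left(13 - 100\right) = 233 - 87 = 146$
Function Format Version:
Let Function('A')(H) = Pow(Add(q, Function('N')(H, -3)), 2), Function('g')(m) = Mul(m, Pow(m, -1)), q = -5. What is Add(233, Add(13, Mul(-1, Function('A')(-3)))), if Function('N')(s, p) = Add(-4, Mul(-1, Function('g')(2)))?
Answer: 146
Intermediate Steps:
Function('g')(m) = 1
Function('N')(s, p) = -5 (Function('N')(s, p) = Add(-4, Mul(-1, 1)) = Add(-4, -1) = -5)
Function('A')(H) = 100 (Function('A')(H) = Pow(Add(-5, -5), 2) = Pow(-10, 2) = 100)
Add(233, Add(13, Mul(-1, Function('A')(-3)))) = Add(233, Add(13, Mul(-1, 100))) = Add(233, Add(13, -100)) = Add(233, -87) = 146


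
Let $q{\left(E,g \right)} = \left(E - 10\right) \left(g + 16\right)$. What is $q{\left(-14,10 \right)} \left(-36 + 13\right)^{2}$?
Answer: $-330096$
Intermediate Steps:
$q{\left(E,g \right)} = \left(-10 + E\right) \left(16 + g\right)$
$q{\left(-14,10 \right)} \left(-36 + 13\right)^{2} = \left(-160 - 100 + 16 \left(-14\right) - 140\right) \left(-36 + 13\right)^{2} = \left(-160 - 100 - 224 - 140\right) \left(-23\right)^{2} = \left(-624\right) 529 = -330096$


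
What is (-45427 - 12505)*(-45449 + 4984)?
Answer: 2344218380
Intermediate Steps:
(-45427 - 12505)*(-45449 + 4984) = -57932*(-40465) = 2344218380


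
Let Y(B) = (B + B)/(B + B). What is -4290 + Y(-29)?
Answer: -4289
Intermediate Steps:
Y(B) = 1 (Y(B) = (2*B)/((2*B)) = (2*B)*(1/(2*B)) = 1)
-4290 + Y(-29) = -4290 + 1 = -4289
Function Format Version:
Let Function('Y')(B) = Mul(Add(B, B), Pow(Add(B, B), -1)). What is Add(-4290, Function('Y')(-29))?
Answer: -4289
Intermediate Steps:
Function('Y')(B) = 1 (Function('Y')(B) = Mul(Mul(2, B), Pow(Mul(2, B), -1)) = Mul(Mul(2, B), Mul(Rational(1, 2), Pow(B, -1))) = 1)
Add(-4290, Function('Y')(-29)) = Add(-4290, 1) = -4289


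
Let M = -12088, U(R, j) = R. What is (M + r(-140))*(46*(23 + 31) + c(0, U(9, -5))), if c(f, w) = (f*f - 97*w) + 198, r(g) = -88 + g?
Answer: -22279644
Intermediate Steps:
c(f, w) = 198 + f² - 97*w (c(f, w) = (f² - 97*w) + 198 = 198 + f² - 97*w)
(M + r(-140))*(46*(23 + 31) + c(0, U(9, -5))) = (-12088 + (-88 - 140))*(46*(23 + 31) + (198 + 0² - 97*9)) = (-12088 - 228)*(46*54 + (198 + 0 - 873)) = -12316*(2484 - 675) = -12316*1809 = -22279644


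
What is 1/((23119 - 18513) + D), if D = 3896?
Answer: 1/8502 ≈ 0.00011762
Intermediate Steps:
1/((23119 - 18513) + D) = 1/((23119 - 18513) + 3896) = 1/(4606 + 3896) = 1/8502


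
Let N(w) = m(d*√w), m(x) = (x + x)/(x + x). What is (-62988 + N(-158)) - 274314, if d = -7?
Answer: -337301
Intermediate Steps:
m(x) = 1 (m(x) = (2*x)/((2*x)) = (2*x)*(1/(2*x)) = 1)
N(w) = 1
(-62988 + N(-158)) - 274314 = (-62988 + 1) - 274314 = -62987 - 274314 = -337301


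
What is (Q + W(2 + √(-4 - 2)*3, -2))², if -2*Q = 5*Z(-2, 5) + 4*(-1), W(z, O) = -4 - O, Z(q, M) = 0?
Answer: 0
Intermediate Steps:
Q = 2 (Q = -(5*0 + 4*(-1))/2 = -(0 - 4)/2 = -½*(-4) = 2)
(Q + W(2 + √(-4 - 2)*3, -2))² = (2 + (-4 - 1*(-2)))² = (2 + (-4 + 2))² = (2 - 2)² = 0² = 0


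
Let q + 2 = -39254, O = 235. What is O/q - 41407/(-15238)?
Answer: 810946131/299091464 ≈ 2.7114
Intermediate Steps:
q = -39256 (q = -2 - 39254 = -39256)
O/q - 41407/(-15238) = 235/(-39256) - 41407/(-15238) = 235*(-1/39256) - 41407*(-1/15238) = -235/39256 + 41407/15238 = 810946131/299091464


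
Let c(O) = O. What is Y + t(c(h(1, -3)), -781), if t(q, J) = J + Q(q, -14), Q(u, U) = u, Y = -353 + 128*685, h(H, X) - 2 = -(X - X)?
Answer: 86548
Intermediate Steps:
h(H, X) = 2 (h(H, X) = 2 - (X - X) = 2 - 1*0 = 2 + 0 = 2)
Y = 87327 (Y = -353 + 87680 = 87327)
t(q, J) = J + q
Y + t(c(h(1, -3)), -781) = 87327 + (-781 + 2) = 87327 - 779 = 86548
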